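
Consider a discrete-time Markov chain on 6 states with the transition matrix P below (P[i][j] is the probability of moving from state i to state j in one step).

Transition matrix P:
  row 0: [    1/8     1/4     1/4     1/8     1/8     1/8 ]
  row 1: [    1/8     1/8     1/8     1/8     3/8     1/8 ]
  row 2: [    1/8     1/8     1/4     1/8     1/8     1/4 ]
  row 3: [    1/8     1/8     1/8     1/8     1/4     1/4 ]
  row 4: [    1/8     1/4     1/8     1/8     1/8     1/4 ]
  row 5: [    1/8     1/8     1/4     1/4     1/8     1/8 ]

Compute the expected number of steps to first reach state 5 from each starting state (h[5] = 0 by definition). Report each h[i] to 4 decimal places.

First-step conditioning: h[5] = 0; for i ≠ 5, h[i] = 1 + Σ_k P[i][k]·h[k].
  h[0] = 1 + 1/8·h[0] + 1/4·h[1] + 1/4·h[2] + 1/8·h[3] + 1/8·h[4]
  h[1] = 1 + 1/8·h[0] + 1/8·h[1] + 1/8·h[2] + 1/8·h[3] + 3/8·h[4]
  h[2] = 1 + 1/8·h[0] + 1/8·h[1] + 1/4·h[2] + 1/8·h[3] + 1/8·h[4]
  h[3] = 1 + 1/8·h[0] + 1/8·h[1] + 1/8·h[2] + 1/8·h[3] + 1/4·h[4]
  h[4] = 1 + 1/8·h[0] + 1/4·h[1] + 1/8·h[2] + 1/8·h[3] + 1/8·h[4]
Solving the 5×5 linear system over states ≠ 5 gives exactly h = [16/3, 4480/849, 3968/849, 3976/849, 1344/283, 0] (h[5] = 0 is the target).

h = [5.3333, 5.2768, 4.6737, 4.6832, 4.7491, 0.0000]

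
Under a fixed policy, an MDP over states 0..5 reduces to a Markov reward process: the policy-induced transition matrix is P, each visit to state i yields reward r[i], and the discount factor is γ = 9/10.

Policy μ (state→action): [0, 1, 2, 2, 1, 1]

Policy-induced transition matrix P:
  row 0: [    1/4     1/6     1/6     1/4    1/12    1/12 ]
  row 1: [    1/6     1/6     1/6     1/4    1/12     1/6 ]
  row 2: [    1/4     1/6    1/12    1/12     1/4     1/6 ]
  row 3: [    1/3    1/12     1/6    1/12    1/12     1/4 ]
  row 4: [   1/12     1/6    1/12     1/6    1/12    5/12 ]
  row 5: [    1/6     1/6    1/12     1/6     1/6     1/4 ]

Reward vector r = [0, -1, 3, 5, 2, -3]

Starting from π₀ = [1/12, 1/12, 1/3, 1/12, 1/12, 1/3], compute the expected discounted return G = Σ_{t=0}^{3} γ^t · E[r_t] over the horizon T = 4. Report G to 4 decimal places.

t=0: π = [0.0833, 0.0833, 0.3333, 0.0833, 0.0833, 0.3333], E[r] = 0.5000, γ^t·E[r] = 0.500000, running G = 0.500000
t=1: π = [0.2083, 0.1597, 0.1042, 0.1458, 0.1667, 0.2153], E[r] = 0.5694, γ^t·E[r] = 0.512500, running G = 1.012500
t=2: π = [0.2031, 0.1545, 0.1262, 0.1765, 0.1186, 0.2211], E[r] = 0.6806, γ^t·E[r] = 0.551250, running G = 1.563750
t=3: π = [0.2136, 0.1520, 0.1278, 0.1712, 0.1228, 0.2125], E[r] = 0.6958, γ^t·E[r] = 0.507234, running G = 2.070984

G = 2.0710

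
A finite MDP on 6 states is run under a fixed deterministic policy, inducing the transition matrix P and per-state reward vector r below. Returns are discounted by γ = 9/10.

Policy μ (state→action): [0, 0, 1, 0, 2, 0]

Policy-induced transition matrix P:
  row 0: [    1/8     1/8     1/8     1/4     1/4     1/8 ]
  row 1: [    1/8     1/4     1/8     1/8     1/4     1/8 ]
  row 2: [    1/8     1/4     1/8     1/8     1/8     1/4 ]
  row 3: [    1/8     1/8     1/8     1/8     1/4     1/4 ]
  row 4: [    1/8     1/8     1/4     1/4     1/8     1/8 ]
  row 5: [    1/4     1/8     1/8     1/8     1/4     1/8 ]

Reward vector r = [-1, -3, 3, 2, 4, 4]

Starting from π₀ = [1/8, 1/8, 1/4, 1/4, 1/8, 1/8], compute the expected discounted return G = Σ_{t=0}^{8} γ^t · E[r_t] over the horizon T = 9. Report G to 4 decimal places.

G = 10.1192

t=0: π = [0.1250, 0.1250, 0.2500, 0.2500, 0.1250, 0.1250], E[r] = 1.7500, γ^t·E[r] = 1.750000, running G = 1.750000
t=1: π = [0.1406, 0.1719, 0.1406, 0.1563, 0.2031, 0.1875], E[r] = 1.6406, γ^t·E[r] = 1.476563, running G = 3.226563
t=2: π = [0.1484, 0.1641, 0.1504, 0.1680, 0.2070, 0.1621], E[r] = 1.6230, γ^t·E[r] = 1.314668, running G = 4.541230
t=3: π = [0.1453, 0.1643, 0.1509, 0.1694, 0.2053, 0.1648], E[r] = 1.6338, γ^t·E[r] = 1.191032, running G = 5.732263
t=4: π = [0.1456, 0.1644, 0.1507, 0.1688, 0.2055, 0.1650], E[r] = 1.6329, γ^t·E[r] = 1.071348, running G = 6.803611
t=5: π = [0.1456, 0.1644, 0.1507, 0.1689, 0.2055, 0.1649], E[r] = 1.6327, γ^t·E[r] = 0.964103, running G = 7.767714
t=6: π = [0.1456, 0.1644, 0.1507, 0.1689, 0.2055, 0.1649], E[r] = 1.6328, γ^t·E[r] = 0.867720, running G = 8.635434
t=7: π = [0.1456, 0.1644, 0.1507, 0.1689, 0.2055, 0.1649], E[r] = 1.6328, γ^t·E[r] = 0.780946, running G = 9.416380
t=8: π = [0.1456, 0.1644, 0.1507, 0.1689, 0.2055, 0.1649], E[r] = 1.6328, γ^t·E[r] = 0.702851, running G = 10.119231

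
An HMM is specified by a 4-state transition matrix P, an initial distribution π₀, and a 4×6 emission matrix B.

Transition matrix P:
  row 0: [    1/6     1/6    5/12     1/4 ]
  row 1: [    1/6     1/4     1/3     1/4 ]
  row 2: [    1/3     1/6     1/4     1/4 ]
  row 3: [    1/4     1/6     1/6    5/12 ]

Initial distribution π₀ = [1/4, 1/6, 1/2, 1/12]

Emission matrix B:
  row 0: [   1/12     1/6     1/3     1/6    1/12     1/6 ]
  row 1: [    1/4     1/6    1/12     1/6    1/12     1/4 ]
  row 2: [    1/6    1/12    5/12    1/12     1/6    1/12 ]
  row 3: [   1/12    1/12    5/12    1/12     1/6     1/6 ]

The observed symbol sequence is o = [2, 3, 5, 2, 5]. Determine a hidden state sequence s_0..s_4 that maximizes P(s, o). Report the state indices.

t=0: δ = [8.333e-02, 1.389e-02, 2.083e-01, 3.472e-02]  (obs o_0=2)
t=1: δ = [1.157e-02, 5.787e-03, 4.340e-03, 4.340e-03]  ψ = [2, 2, 2, 2]  (obs o_1=3)
t=2: δ = [3.215e-04, 4.823e-04, 4.019e-04, 4.823e-04]  ψ = [0, 0, 0, 0]  (obs o_2=5)
t=3: δ = [4.465e-05, 1.005e-05, 6.698e-05, 8.372e-05]  ψ = [2, 1, 1, 3]  (obs o_3=2)
t=4: δ = [3.721e-06, 3.489e-06, 1.550e-06, 5.814e-06]  ψ = [2, 3, 0, 3]  (obs o_4=5)
backtrack: best end state = 3; path = [2, 0, 3, 3, 3]

path = [2, 0, 3, 3, 3]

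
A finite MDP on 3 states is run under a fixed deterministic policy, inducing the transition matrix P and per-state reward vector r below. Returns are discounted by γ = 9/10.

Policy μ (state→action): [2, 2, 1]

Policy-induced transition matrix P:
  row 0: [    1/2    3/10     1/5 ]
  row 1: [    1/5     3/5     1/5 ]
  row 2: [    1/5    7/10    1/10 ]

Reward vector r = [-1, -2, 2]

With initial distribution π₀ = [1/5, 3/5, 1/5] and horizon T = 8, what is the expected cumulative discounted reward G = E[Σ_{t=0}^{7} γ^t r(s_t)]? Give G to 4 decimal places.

G = -5.6721

t=0: π = [0.2000, 0.6000, 0.2000], E[r] = -1.0000, γ^t·E[r] = -1.000000, running G = -1.000000
t=1: π = [0.2600, 0.5600, 0.1800], E[r] = -1.0200, γ^t·E[r] = -0.918000, running G = -1.918000
t=2: π = [0.2780, 0.5400, 0.1820], E[r] = -0.9940, γ^t·E[r] = -0.805140, running G = -2.723140
t=3: π = [0.2834, 0.5348, 0.1818], E[r] = -0.9894, γ^t·E[r] = -0.721273, running G = -3.444413
t=4: π = [0.2850, 0.5332, 0.1818], E[r] = -0.9877, γ^t·E[r] = -0.648030, running G = -4.092443
t=5: π = [0.2855, 0.5327, 0.1818], E[r] = -0.9872, γ^t·E[r] = -0.582945, running G = -4.675387
t=6: π = [0.2857, 0.5325, 0.1818], E[r] = -0.9871, γ^t·E[r] = -0.524572, running G = -5.199960
t=7: π = [0.2857, 0.5325, 0.1818], E[r] = -0.9870, γ^t·E[r] = -0.472094, running G = -5.672054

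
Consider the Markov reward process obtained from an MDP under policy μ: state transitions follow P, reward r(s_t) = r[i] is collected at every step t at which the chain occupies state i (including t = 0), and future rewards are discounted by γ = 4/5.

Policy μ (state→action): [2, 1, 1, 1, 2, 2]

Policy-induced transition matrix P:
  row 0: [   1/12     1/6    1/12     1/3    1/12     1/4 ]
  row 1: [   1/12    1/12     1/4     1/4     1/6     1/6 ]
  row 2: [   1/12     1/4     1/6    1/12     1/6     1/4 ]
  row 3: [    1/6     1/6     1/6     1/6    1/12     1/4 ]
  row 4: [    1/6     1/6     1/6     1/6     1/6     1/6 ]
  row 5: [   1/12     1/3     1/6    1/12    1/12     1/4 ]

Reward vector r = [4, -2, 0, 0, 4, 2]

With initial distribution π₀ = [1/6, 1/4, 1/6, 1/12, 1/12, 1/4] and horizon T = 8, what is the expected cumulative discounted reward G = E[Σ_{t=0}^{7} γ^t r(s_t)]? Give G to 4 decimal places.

G = 4.0465

t=0: π = [0.1667, 0.2500, 0.1667, 0.0833, 0.0833, 0.2500], E[r] = 1.0000, γ^t·E[r] = 1.000000, running G = 1.000000
t=1: π = [0.0972, 0.2014, 0.1736, 0.1806, 0.1250, 0.2222], E[r] = 0.9306, γ^t·E[r] = 0.744444, running G = 1.744444
t=2: π = [0.1088, 0.2014, 0.1753, 0.1667, 0.1250, 0.2228], E[r] = 0.9780, γ^t·E[r] = 0.625926, running G = 2.370370
t=3: π = [0.1076, 0.2016, 0.1744, 0.1684, 0.1251, 0.2228], E[r] = 0.9735, γ^t·E[r] = 0.498420, running G = 2.868790
t=4: π = [0.1078, 0.2015, 0.1745, 0.1683, 0.1251, 0.2228], E[r] = 0.9740, γ^t·E[r] = 0.398970, running G = 3.267760
t=5: π = [0.1078, 0.2015, 0.1745, 0.1683, 0.1251, 0.2228], E[r] = 0.9740, γ^t·E[r] = 0.319157, running G = 3.586916
t=6: π = [0.1078, 0.2015, 0.1745, 0.1683, 0.1251, 0.2228], E[r] = 0.9740, γ^t·E[r] = 0.255325, running G = 3.842241
t=7: π = [0.1078, 0.2015, 0.1745, 0.1683, 0.1251, 0.2228], E[r] = 0.9740, γ^t·E[r] = 0.204260, running G = 4.046501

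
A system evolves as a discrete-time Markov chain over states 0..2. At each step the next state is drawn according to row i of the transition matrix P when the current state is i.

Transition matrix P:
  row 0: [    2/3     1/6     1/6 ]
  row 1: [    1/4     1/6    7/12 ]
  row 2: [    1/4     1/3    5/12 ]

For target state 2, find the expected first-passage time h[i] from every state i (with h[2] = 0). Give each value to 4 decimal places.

First-step conditioning: h[2] = 0; for i ≠ 2, h[i] = 1 + Σ_k P[i][k]·h[k].
  h[0] = 1 + 2/3·h[0] + 1/6·h[1]
  h[1] = 1 + 1/4·h[0] + 1/6·h[1]
Solving the 2×2 linear system over states ≠ 2 gives exactly h = [72/17, 42/17, 0] (h[2] = 0 is the target).

h = [4.2353, 2.4706, 0.0000]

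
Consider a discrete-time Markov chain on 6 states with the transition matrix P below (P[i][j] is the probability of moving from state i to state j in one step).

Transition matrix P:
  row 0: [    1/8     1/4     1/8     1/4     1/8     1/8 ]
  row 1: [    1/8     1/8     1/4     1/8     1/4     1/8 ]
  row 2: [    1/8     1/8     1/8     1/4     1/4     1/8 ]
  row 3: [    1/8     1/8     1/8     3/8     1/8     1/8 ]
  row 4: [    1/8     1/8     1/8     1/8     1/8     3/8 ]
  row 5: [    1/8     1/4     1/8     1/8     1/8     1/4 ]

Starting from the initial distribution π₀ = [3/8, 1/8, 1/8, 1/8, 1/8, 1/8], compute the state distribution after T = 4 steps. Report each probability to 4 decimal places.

t=0: π = [0.3750, 0.1250, 0.1250, 0.1250, 0.1250, 0.1250]
t=1: π = [0.1250, 0.1875, 0.1406, 0.2188, 0.1563, 0.1719]
t=2: π = [0.1250, 0.1621, 0.1484, 0.2129, 0.1660, 0.1855]
t=3: π = [0.1250, 0.1638, 0.1453, 0.2124, 0.1638, 0.1897]
t=4: π = [0.1250, 0.1643, 0.1455, 0.2119, 0.1636, 0.1897]

π = [0.1250, 0.1643, 0.1455, 0.2119, 0.1636, 0.1897]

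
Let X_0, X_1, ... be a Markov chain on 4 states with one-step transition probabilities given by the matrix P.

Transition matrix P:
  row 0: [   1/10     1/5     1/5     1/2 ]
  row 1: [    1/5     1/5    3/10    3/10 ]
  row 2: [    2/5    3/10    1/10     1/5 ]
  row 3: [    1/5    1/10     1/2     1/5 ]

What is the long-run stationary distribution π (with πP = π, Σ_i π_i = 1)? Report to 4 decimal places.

π = [0.2325, 0.1989, 0.2789, 0.2897]

Balance equations π_j = Σ_i π_i·P[i][j]:
  π_0 = 1/10·π_0 + 1/5·π_1 + 2/5·π_2 + 1/5·π_3
  π_1 = 1/5·π_0 + 1/5·π_1 + 3/10·π_2 + 1/10·π_3
  π_2 = 1/5·π_0 + 3/10·π_1 + 1/10·π_2 + 1/2·π_3
  normalize: π_0 + π_1 + π_2 + π_3 = 1
Solving the linear system gives exactly π = [173/744, 37/186, 415/1488, 431/1488].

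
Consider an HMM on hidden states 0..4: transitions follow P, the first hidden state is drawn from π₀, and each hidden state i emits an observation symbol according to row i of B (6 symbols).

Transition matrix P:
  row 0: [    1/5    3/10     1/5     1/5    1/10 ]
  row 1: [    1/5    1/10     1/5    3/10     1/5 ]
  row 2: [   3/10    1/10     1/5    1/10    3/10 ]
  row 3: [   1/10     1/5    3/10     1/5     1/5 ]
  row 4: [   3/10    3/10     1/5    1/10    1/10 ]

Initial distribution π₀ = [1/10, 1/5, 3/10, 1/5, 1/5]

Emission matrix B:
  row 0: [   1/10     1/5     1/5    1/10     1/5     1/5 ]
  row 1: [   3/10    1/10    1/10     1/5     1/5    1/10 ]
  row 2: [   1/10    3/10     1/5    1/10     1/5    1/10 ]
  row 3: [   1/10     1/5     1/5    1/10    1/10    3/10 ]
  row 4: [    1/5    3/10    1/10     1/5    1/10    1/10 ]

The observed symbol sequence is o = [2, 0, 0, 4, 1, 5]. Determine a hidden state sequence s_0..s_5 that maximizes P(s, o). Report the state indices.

path = [2, 4, 1, 2, 4, 0]

t=0: δ = [2.000e-02, 2.000e-02, 6.000e-02, 4.000e-02, 2.000e-02]  (obs o_0=2)
t=1: δ = [1.800e-03, 2.400e-03, 1.200e-03, 8.000e-04, 3.600e-03]  ψ = [2, 3, 2, 3, 2]  (obs o_1=0)
t=2: δ = [1.080e-04, 3.240e-04, 7.200e-05, 7.200e-05, 9.600e-05]  ψ = [4, 4, 4, 1, 1]  (obs o_2=0)
t=3: δ = [1.296e-05, 6.480e-06, 1.296e-05, 9.720e-06, 6.480e-06]  ψ = [1, 0, 1, 1, 1]  (obs o_3=4)
t=4: δ = [7.776e-07, 3.888e-07, 8.748e-07, 5.184e-07, 1.166e-06]  ψ = [2, 0, 3, 0, 2]  (obs o_4=1)
t=5: δ = [6.998e-08, 3.499e-08, 2.333e-08, 4.666e-08, 2.624e-08]  ψ = [4, 4, 4, 0, 2]  (obs o_5=5)
backtrack: best end state = 0; path = [2, 4, 1, 2, 4, 0]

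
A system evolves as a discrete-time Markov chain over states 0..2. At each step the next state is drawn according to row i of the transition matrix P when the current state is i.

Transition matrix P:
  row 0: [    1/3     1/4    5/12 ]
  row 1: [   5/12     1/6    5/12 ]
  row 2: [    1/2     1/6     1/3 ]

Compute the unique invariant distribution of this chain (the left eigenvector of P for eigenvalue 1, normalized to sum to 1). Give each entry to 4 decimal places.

Balance equations π_j = Σ_i π_i·P[i][j]:
  π_0 = 1/3·π_0 + 5/12·π_1 + 1/2·π_2
  π_1 = 1/4·π_0 + 1/6·π_1 + 1/6·π_2
  normalize: π_0 + π_1 + π_2 = 1
Solving the linear system gives exactly π = [70/169, 34/169, 5/13].

π = [0.4142, 0.2012, 0.3846]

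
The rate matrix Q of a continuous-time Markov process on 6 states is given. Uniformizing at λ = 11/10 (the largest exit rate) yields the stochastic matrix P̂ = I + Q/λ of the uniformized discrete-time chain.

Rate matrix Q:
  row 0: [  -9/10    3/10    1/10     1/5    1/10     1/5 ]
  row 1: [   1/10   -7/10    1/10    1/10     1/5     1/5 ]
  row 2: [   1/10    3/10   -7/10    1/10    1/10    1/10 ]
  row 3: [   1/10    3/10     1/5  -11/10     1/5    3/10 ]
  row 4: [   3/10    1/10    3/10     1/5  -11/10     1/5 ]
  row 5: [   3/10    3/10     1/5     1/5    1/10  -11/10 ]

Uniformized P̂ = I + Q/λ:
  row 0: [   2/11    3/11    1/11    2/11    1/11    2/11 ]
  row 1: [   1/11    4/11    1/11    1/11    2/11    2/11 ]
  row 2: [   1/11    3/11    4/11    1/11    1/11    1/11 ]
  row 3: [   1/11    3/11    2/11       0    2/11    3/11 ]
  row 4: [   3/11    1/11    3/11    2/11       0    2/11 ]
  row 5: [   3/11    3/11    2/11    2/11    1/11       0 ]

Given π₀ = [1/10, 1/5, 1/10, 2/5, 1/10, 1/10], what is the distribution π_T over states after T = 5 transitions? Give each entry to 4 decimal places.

π = [0.1529, 0.2768, 0.1874, 0.1181, 0.1163, 0.1486]

t=0: π = [0.1000, 0.2000, 0.1000, 0.4000, 0.1000, 0.1000]
t=1: π = [0.1364, 0.2727, 0.1818, 0.0818, 0.1364, 0.1909]
t=2: π = [0.1628, 0.2727, 0.1901, 0.1256, 0.1107, 0.1380]
t=3: π = [0.1509, 0.2774, 0.1869, 0.1169, 0.1171, 0.1509]
t=4: π = [0.1533, 0.2767, 0.1875, 0.1184, 0.1161, 0.1480]
t=5: π = [0.1529, 0.2768, 0.1874, 0.1181, 0.1163, 0.1486]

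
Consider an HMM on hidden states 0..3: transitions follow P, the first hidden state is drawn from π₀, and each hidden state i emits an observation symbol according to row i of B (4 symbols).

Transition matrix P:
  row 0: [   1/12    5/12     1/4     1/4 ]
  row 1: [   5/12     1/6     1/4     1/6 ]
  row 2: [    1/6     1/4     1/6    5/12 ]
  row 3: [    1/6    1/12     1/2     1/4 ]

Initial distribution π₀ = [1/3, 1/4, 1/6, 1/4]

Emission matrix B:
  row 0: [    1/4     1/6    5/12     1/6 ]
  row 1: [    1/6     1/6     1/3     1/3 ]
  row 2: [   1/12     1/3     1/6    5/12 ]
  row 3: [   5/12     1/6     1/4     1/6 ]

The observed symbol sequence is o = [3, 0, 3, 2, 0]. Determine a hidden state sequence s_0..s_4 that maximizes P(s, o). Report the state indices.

path = [2, 3, 2, 3, 3]

t=0: δ = [5.556e-02, 8.333e-02, 6.944e-02, 4.167e-02]  (obs o_0=3)
t=1: δ = [8.681e-03, 3.858e-03, 1.736e-03, 1.206e-02]  ψ = [1, 0, 1, 2]  (obs o_1=0)
t=2: δ = [3.349e-04, 1.206e-03, 2.512e-03, 5.023e-04]  ψ = [3, 0, 3, 3]  (obs o_2=3)
t=3: δ = [2.093e-04, 2.093e-04, 6.977e-05, 2.616e-04]  ψ = [1, 2, 2, 2]  (obs o_3=2)
t=4: δ = [2.180e-05, 1.454e-05, 1.090e-05, 2.725e-05]  ψ = [1, 0, 3, 3]  (obs o_4=0)
backtrack: best end state = 3; path = [2, 3, 2, 3, 3]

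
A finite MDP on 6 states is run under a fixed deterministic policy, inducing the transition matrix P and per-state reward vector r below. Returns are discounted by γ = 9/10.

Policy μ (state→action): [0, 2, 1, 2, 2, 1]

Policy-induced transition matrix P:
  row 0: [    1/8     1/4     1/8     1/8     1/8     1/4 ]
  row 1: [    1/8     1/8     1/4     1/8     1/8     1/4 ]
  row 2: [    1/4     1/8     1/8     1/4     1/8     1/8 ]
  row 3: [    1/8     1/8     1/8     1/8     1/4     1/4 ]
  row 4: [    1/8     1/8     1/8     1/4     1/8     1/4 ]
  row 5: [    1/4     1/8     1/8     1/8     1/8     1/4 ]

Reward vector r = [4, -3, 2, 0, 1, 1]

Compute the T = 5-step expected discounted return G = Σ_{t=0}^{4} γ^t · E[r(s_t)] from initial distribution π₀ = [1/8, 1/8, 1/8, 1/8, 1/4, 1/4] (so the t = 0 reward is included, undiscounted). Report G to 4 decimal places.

G = 3.7067

t=0: π = [0.1250, 0.1250, 0.1250, 0.1250, 0.2500, 0.2500], E[r] = 0.8750, γ^t·E[r] = 0.875000, running G = 0.875000
t=1: π = [0.1719, 0.1406, 0.1406, 0.1719, 0.1406, 0.2344], E[r] = 0.9219, γ^t·E[r] = 0.829688, running G = 1.704688
t=2: π = [0.1719, 0.1465, 0.1426, 0.1602, 0.1465, 0.2324], E[r] = 0.9121, γ^t·E[r] = 0.738809, running G = 2.443496
t=3: π = [0.1719, 0.1465, 0.1433, 0.1611, 0.1450, 0.2322], E[r] = 0.9119, γ^t·E[r] = 0.664750, running G = 3.108246
t=4: π = [0.1719, 0.1465, 0.1433, 0.1610, 0.1451, 0.2321], E[r] = 0.9121, γ^t·E[r] = 0.598455, running G = 3.706701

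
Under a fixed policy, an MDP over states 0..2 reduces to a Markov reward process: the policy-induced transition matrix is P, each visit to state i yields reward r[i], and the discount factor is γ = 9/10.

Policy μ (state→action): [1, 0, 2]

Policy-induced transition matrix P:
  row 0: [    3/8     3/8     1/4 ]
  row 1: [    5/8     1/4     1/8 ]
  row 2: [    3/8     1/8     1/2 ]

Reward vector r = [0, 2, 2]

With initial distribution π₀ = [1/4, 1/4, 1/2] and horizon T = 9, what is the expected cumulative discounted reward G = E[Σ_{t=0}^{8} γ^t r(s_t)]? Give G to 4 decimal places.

G = 7.2508

t=0: π = [0.2500, 0.2500, 0.5000], E[r] = 1.5000, γ^t·E[r] = 1.500000, running G = 1.500000
t=1: π = [0.4375, 0.2188, 0.3438], E[r] = 1.1250, γ^t·E[r] = 1.012500, running G = 2.512500
t=2: π = [0.4297, 0.2617, 0.3086], E[r] = 1.1406, γ^t·E[r] = 0.923906, running G = 3.436406
t=3: π = [0.4404, 0.2651, 0.2944], E[r] = 1.1191, γ^t·E[r] = 0.815854, running G = 4.252260
t=4: π = [0.4413, 0.2682, 0.2905], E[r] = 1.1174, γ^t·E[r] = 0.733147, running G = 4.985407
t=5: π = [0.4421, 0.2689, 0.2891], E[r] = 1.1159, γ^t·E[r] = 0.658913, running G = 5.644320
t=6: π = [0.4422, 0.2691, 0.2887], E[r] = 1.1156, γ^t·E[r] = 0.592862, running G = 6.237182
t=7: π = [0.4423, 0.2692, 0.2885], E[r] = 1.1154, γ^t·E[r] = 0.533511, running G = 6.770693
t=8: π = [0.4423, 0.2692, 0.2885], E[r] = 1.1154, γ^t·E[r] = 0.480145, running G = 7.250837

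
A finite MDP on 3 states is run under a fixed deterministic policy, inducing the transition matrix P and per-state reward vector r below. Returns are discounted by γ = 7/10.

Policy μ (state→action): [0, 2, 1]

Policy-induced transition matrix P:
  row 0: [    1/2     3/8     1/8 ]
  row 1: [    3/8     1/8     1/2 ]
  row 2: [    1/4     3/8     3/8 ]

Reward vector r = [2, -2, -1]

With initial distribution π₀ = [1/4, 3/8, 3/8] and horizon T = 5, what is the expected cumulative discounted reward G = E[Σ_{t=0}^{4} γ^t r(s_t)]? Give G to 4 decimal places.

G = -0.9443

t=0: π = [0.2500, 0.3750, 0.3750], E[r] = -0.6250, γ^t·E[r] = -0.625000, running G = -0.625000
t=1: π = [0.3594, 0.2813, 0.3594], E[r] = -0.2031, γ^t·E[r] = -0.142188, running G = -0.767188
t=2: π = [0.3750, 0.3047, 0.3203], E[r] = -0.1797, γ^t·E[r] = -0.088047, running G = -0.855234
t=3: π = [0.3818, 0.2988, 0.3193], E[r] = -0.1533, γ^t·E[r] = -0.052589, running G = -0.907823
t=4: π = [0.3828, 0.3003, 0.3169], E[r] = -0.1519, γ^t·E[r] = -0.036460, running G = -0.944284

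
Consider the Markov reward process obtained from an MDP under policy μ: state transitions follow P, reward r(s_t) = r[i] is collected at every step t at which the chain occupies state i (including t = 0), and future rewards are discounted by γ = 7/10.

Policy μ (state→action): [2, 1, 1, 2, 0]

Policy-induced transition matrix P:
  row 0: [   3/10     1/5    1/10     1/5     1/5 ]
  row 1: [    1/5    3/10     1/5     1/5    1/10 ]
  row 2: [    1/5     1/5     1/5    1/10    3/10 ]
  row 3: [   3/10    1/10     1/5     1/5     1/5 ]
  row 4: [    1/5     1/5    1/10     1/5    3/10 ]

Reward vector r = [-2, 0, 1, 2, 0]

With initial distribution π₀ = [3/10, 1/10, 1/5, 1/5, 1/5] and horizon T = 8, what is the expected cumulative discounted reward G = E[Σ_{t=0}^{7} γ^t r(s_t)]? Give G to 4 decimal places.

G = 0.0606

t=0: π = [0.3000, 0.1000, 0.2000, 0.2000, 0.2000], E[r] = 0.0000, γ^t·E[r] = 0.000000, running G = 0.000000
t=1: π = [0.2500, 0.1900, 0.1500, 0.1800, 0.2300], E[r] = 0.0100, γ^t·E[r] = 0.007000, running G = 0.007000
t=2: π = [0.2430, 0.2010, 0.1520, 0.1850, 0.2190], E[r] = 0.0360, γ^t·E[r] = 0.017640, running G = 0.024640
t=3: π = [0.2428, 0.2016, 0.1538, 0.1848, 0.2170], E[r] = 0.0378, γ^t·E[r] = 0.012965, running G = 0.037605
t=4: π = [0.2428, 0.2017, 0.1540, 0.1846, 0.2169], E[r] = 0.0377, γ^t·E[r] = 0.009061, running G = 0.046667
t=5: π = [0.2427, 0.2017, 0.1540, 0.1846, 0.2169], E[r] = 0.0378, γ^t·E[r] = 0.006345, running G = 0.053012
t=6: π = [0.2427, 0.2017, 0.1540, 0.1846, 0.2169], E[r] = 0.0378, γ^t·E[r] = 0.004442, running G = 0.057454
t=7: π = [0.2427, 0.2017, 0.1540, 0.1846, 0.2169], E[r] = 0.0378, γ^t·E[r] = 0.003110, running G = 0.060564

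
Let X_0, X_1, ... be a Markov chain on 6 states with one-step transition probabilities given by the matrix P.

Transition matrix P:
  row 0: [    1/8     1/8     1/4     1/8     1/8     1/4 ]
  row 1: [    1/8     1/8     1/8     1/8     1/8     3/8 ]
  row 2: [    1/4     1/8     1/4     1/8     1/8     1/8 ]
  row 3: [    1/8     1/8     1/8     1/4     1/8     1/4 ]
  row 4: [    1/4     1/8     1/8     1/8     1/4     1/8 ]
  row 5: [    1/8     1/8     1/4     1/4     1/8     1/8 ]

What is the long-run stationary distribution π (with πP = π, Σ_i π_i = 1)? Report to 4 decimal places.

π = [0.1672, 0.1250, 0.1951, 0.1712, 0.1429, 0.1986]

Balance equations π_j = Σ_i π_i·P[i][j]:
  π_0 = 1/8·π_0 + 1/8·π_1 + 1/4·π_2 + 1/8·π_3 + 1/4·π_4 + 1/8·π_5
  π_1 = 1/8·π_0 + 1/8·π_1 + 1/8·π_2 + 1/8·π_3 + 1/8·π_4 + 1/8·π_5
  π_2 = 1/4·π_0 + 1/8·π_1 + 1/4·π_2 + 1/8·π_3 + 1/8·π_4 + 1/4·π_5
  π_3 = 1/8·π_0 + 1/8·π_1 + 1/8·π_2 + 1/4·π_3 + 1/8·π_4 + 1/4·π_5
  π_4 = 1/8·π_0 + 1/8·π_1 + 1/8·π_2 + 1/8·π_3 + 1/4·π_4 + 1/8·π_5
  normalize: π_0 + π_1 + π_2 + π_3 + π_4 + π_5 = 1
Solving the linear system gives exactly π = [673/4024, 1/8, 687/3521, 689/4024, 1/7, 799/4024].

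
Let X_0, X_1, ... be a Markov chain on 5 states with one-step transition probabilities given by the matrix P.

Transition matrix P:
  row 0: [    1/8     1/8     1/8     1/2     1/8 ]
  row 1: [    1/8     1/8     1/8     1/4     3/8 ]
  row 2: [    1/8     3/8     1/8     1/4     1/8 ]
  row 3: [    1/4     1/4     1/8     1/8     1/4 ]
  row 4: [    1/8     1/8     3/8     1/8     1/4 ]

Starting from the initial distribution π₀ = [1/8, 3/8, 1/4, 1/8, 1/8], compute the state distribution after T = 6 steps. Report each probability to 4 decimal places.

π = [0.1538, 0.1996, 0.1832, 0.2305, 0.2328]

t=0: π = [0.1250, 0.3750, 0.2500, 0.1250, 0.1250]
t=1: π = [0.1406, 0.2031, 0.1563, 0.2500, 0.2500]
t=2: π = [0.1563, 0.1953, 0.1875, 0.2227, 0.2383]
t=3: π = [0.1528, 0.1997, 0.1846, 0.2314, 0.2314]
t=4: π = [0.1539, 0.2001, 0.1829, 0.2303, 0.2328]
t=5: π = [0.1538, 0.1995, 0.1832, 0.2306, 0.2329]
t=6: π = [0.1538, 0.1996, 0.1832, 0.2305, 0.2328]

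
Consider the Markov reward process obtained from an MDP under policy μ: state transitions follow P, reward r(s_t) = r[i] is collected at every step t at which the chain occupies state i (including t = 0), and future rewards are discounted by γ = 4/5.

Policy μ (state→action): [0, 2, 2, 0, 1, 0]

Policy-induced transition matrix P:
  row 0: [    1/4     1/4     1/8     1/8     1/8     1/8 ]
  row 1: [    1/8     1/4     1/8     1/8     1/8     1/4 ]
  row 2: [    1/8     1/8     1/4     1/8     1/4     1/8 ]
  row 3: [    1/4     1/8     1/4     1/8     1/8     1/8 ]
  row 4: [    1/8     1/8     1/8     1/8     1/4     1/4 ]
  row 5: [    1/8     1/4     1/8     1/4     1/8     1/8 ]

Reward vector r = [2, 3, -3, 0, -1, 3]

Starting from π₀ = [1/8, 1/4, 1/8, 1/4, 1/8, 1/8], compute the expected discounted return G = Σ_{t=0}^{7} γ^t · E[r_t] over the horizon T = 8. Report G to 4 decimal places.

t=0: π = [0.1250, 0.2500, 0.1250, 0.2500, 0.1250, 0.1250], E[r] = 0.8750, γ^t·E[r] = 0.875000, running G = 0.875000
t=1: π = [0.1719, 0.1875, 0.1719, 0.1406, 0.1563, 0.1719], E[r] = 0.7500, γ^t·E[r] = 0.600000, running G = 1.475000
t=2: π = [0.1641, 0.1914, 0.1641, 0.1465, 0.1660, 0.1680], E[r] = 0.7480, γ^t·E[r] = 0.478750, running G = 1.953750
t=3: π = [0.1638, 0.1904, 0.1638, 0.1460, 0.1663, 0.1697], E[r] = 0.7502, γ^t·E[r] = 0.384125, running G = 2.337875
t=4: π = [0.1637, 0.1905, 0.1637, 0.1462, 0.1663, 0.1696], E[r] = 0.7502, γ^t·E[r] = 0.307300, running G = 2.645175
t=5: π = [0.1637, 0.1905, 0.1637, 0.1462, 0.1662, 0.1696], E[r] = 0.7502, γ^t·E[r] = 0.245831, running G = 2.891006
t=6: π = [0.1637, 0.1905, 0.1637, 0.1462, 0.1662, 0.1696], E[r] = 0.7502, γ^t·E[r] = 0.196663, running G = 3.087669
t=7: π = [0.1637, 0.1905, 0.1637, 0.1462, 0.1662, 0.1696], E[r] = 0.7502, γ^t·E[r] = 0.157330, running G = 3.244999

G = 3.2450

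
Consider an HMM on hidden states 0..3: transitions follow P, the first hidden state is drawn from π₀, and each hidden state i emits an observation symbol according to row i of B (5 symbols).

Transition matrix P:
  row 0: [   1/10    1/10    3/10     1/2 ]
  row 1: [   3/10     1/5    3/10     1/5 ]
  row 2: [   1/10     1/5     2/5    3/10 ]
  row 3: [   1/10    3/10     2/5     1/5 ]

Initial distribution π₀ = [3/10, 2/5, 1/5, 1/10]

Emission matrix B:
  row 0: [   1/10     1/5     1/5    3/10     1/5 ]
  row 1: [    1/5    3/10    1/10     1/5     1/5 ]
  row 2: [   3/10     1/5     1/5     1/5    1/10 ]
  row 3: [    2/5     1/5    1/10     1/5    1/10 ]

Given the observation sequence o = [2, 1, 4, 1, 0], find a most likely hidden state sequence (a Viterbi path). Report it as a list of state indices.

path = [0, 3, 1, 0, 3]

t=0: δ = [6.000e-02, 4.000e-02, 4.000e-02, 1.000e-02]  (obs o_0=2)
t=1: δ = [2.400e-03, 2.400e-03, 3.600e-03, 6.000e-03]  ψ = [1, 1, 0, 0]  (obs o_1=1)
t=2: δ = [1.440e-04, 3.600e-04, 2.400e-04, 1.200e-04]  ψ = [1, 3, 3, 0]  (obs o_2=4)
t=3: δ = [2.160e-05, 2.160e-05, 2.160e-05, 1.440e-05]  ψ = [1, 1, 1, 0]  (obs o_3=1)
t=4: δ = [6.480e-07, 8.640e-07, 2.592e-06, 4.320e-06]  ψ = [1, 1, 2, 0]  (obs o_4=0)
backtrack: best end state = 3; path = [0, 3, 1, 0, 3]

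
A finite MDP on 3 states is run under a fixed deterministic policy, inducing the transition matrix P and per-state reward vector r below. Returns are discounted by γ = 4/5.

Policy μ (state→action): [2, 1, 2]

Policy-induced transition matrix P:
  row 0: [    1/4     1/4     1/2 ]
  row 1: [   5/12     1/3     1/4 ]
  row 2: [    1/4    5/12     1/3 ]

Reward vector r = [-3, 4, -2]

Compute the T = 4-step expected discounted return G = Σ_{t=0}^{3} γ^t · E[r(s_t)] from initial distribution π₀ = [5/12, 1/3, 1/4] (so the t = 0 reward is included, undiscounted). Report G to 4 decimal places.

G = -1.0426

t=0: π = [0.4167, 0.3333, 0.2500], E[r] = -0.4167, γ^t·E[r] = -0.416667, running G = -0.416667
t=1: π = [0.3056, 0.3194, 0.3750], E[r] = -0.3889, γ^t·E[r] = -0.311111, running G = -0.727778
t=2: π = [0.3032, 0.3391, 0.3576], E[r] = -0.2685, γ^t·E[r] = -0.171852, running G = -0.899630
t=3: π = [0.3065, 0.3379, 0.3556], E[r] = -0.2793, γ^t·E[r] = -0.143012, running G = -1.042642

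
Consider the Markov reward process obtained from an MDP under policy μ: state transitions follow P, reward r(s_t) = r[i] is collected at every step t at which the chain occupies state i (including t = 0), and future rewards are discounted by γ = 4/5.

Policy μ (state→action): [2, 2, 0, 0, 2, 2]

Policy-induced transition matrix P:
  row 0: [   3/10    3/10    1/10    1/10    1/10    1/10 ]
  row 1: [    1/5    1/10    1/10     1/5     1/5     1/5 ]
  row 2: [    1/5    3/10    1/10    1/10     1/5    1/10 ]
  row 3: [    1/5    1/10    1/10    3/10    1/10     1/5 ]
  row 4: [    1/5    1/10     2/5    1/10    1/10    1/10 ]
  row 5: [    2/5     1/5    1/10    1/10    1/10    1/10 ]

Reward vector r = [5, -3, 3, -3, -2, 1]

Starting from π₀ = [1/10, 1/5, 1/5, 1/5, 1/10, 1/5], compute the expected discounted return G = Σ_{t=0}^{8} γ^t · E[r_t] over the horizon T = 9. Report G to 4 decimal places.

t=0: π = [0.1000, 0.2000, 0.2000, 0.2000, 0.1000, 0.2000], E[r] = -0.1000, γ^t·E[r] = -0.100000, running G = -0.100000
t=1: π = [0.2500, 0.1800, 0.1300, 0.1600, 0.1400, 0.1400], E[r] = 0.4800, γ^t·E[r] = 0.384000, running G = 0.284000
t=2: π = [0.2530, 0.1900, 0.1420, 0.1500, 0.1310, 0.1340], E[r] = 0.5430, γ^t·E[r] = 0.347520, running G = 0.631520
t=3: π = [0.2521, 0.1924, 0.1393, 0.1490, 0.1332, 0.1340], E[r] = 0.5218, γ^t·E[r] = 0.267162, running G = 0.898682
t=4: π = [0.2520, 0.1917, 0.1400, 0.1490, 0.1332, 0.1341], E[r] = 0.5256, γ^t·E[r] = 0.215273, running G = 1.113955
t=5: π = [0.2520, 0.1918, 0.1400, 0.1490, 0.1332, 0.1341], E[r] = 0.5254, γ^t·E[r] = 0.172160, running G = 1.286115
t=6: π = [0.2520, 0.1918, 0.1399, 0.1490, 0.1332, 0.1341], E[r] = 0.5253, γ^t·E[r] = 0.137710, running G = 1.423825
t=7: π = [0.2520, 0.1918, 0.1400, 0.1490, 0.1332, 0.1341], E[r] = 0.5253, γ^t·E[r] = 0.110172, running G = 1.533998
t=8: π = [0.2520, 0.1918, 0.1400, 0.1490, 0.1332, 0.1341], E[r] = 0.5253, γ^t·E[r] = 0.088137, running G = 1.622135

G = 1.6221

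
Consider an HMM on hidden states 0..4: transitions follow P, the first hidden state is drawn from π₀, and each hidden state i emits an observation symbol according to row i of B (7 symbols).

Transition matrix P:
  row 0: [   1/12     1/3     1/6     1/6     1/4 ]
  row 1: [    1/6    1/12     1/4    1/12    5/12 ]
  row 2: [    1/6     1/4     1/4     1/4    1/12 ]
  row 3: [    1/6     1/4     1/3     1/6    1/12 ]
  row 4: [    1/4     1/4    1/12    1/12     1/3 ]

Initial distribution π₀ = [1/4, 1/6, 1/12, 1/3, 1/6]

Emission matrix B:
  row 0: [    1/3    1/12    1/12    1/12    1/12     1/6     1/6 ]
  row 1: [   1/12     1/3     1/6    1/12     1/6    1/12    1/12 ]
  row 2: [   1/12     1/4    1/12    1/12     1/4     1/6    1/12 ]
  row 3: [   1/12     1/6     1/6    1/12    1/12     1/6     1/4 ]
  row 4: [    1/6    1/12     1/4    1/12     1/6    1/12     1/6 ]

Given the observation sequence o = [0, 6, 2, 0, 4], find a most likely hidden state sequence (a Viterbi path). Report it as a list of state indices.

t=0: δ = [8.333e-02, 1.389e-02, 6.944e-03, 2.778e-02, 2.778e-02]  (obs o_0=0)
t=1: δ = [1.157e-03, 2.315e-03, 1.157e-03, 3.472e-03, 3.472e-03]  ψ = [0, 0, 0, 0, 0]  (obs o_1=6)
t=2: δ = [7.234e-05, 1.447e-04, 9.645e-05, 9.645e-05, 2.894e-04]  ψ = [4, 3, 3, 3, 4]  (obs o_2=2)
t=3: δ = [2.411e-05, 6.028e-06, 3.014e-06, 2.009e-06, 1.608e-05]  ψ = [4, 4, 1, 2, 4]  (obs o_3=0)
t=4: δ = [3.349e-07, 1.340e-06, 1.005e-06, 3.349e-07, 1.005e-06]  ψ = [4, 0, 0, 0, 0]  (obs o_4=4)
backtrack: best end state = 1; path = [0, 4, 4, 0, 1]

path = [0, 4, 4, 0, 1]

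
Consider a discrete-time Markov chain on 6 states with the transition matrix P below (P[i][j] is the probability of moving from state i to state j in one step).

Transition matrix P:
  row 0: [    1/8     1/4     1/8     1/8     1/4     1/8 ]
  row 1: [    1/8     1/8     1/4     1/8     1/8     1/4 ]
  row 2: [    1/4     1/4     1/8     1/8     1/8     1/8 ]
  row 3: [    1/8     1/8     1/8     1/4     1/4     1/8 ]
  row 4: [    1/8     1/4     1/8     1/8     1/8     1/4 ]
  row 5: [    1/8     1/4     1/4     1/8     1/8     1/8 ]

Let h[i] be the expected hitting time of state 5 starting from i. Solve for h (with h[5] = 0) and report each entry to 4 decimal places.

First-step conditioning: h[5] = 0; for i ≠ 5, h[i] = 1 + Σ_k P[i][k]·h[k].
  h[0] = 1 + 1/8·h[0] + 1/4·h[1] + 1/8·h[2] + 1/8·h[3] + 1/4·h[4]
  h[1] = 1 + 1/8·h[0] + 1/8·h[1] + 1/4·h[2] + 1/8·h[3] + 1/8·h[4]
  h[2] = 1 + 1/4·h[0] + 1/4·h[1] + 1/8·h[2] + 1/8·h[3] + 1/8·h[4]
  h[3] = 1 + 1/8·h[0] + 1/8·h[1] + 1/8·h[2] + 1/4·h[3] + 1/4·h[4]
  h[4] = 1 + 1/8·h[0] + 1/4·h[1] + 1/8·h[2] + 1/8·h[3] + 1/8·h[4]
Solving the 5×5 linear system over states ≠ 5 gives exactly h = [144/25, 26/5, 146/25, 146/25, 128/25, 0] (h[5] = 0 is the target).

h = [5.7600, 5.2000, 5.8400, 5.8400, 5.1200, 0.0000]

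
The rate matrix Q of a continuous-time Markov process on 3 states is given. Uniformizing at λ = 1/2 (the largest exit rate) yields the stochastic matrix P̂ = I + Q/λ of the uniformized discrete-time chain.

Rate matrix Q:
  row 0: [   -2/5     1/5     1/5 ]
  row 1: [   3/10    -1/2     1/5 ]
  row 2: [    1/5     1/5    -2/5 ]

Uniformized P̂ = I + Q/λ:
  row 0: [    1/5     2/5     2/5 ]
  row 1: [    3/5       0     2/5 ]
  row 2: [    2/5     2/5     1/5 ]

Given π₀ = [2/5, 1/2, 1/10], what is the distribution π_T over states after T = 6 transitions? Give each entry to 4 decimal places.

t=0: π = [0.4000, 0.5000, 0.1000]
t=1: π = [0.4200, 0.2000, 0.3800]
t=2: π = [0.3560, 0.3200, 0.3240]
t=3: π = [0.3928, 0.2720, 0.3352]
t=4: π = [0.3758, 0.2912, 0.3330]
t=5: π = [0.3831, 0.2835, 0.3334]
t=6: π = [0.3801, 0.2866, 0.3333]

π = [0.3801, 0.2866, 0.3333]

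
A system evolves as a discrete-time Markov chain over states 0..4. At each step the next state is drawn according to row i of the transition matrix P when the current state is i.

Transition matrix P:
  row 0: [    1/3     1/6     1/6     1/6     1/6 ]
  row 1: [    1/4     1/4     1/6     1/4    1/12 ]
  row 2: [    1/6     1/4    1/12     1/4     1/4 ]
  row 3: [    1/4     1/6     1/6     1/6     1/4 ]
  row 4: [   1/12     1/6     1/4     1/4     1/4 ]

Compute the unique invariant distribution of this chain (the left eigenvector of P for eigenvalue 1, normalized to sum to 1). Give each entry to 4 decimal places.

π = [0.2212, 0.1972, 0.1691, 0.2138, 0.1987]

Balance equations π_j = Σ_i π_i·P[i][j]:
  π_0 = 1/3·π_0 + 1/4·π_1 + 1/6·π_2 + 1/4·π_3 + 1/12·π_4
  π_1 = 1/6·π_0 + 1/4·π_1 + 1/4·π_2 + 1/6·π_3 + 1/6·π_4
  π_2 = 1/6·π_0 + 1/6·π_1 + 1/12·π_2 + 1/6·π_3 + 1/4·π_4
  π_3 = 1/6·π_0 + 1/4·π_1 + 1/4·π_2 + 1/6·π_3 + 1/4·π_4
  normalize: π_0 + π_1 + π_2 + π_3 + π_4 = 1
Solving the linear system gives exactly π = [4115/18601, 3668/18601, 286/1691, 3976/18601, 336/1691].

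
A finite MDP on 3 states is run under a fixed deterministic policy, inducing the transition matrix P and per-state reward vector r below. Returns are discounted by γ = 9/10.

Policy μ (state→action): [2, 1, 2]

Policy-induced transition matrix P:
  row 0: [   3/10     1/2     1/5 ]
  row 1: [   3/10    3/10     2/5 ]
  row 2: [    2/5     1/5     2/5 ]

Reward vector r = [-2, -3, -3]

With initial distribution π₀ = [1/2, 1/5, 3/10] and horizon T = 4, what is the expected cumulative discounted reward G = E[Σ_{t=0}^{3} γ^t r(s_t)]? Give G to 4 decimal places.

t=0: π = [0.5000, 0.2000, 0.3000], E[r] = -2.5000, γ^t·E[r] = -2.500000, running G = -2.500000
t=1: π = [0.3300, 0.3700, 0.3000], E[r] = -2.6700, γ^t·E[r] = -2.403000, running G = -4.903000
t=2: π = [0.3300, 0.3360, 0.3340], E[r] = -2.6700, γ^t·E[r] = -2.162700, running G = -7.065700
t=3: π = [0.3334, 0.3326, 0.3340], E[r] = -2.6666, γ^t·E[r] = -1.943951, running G = -9.009651

G = -9.0097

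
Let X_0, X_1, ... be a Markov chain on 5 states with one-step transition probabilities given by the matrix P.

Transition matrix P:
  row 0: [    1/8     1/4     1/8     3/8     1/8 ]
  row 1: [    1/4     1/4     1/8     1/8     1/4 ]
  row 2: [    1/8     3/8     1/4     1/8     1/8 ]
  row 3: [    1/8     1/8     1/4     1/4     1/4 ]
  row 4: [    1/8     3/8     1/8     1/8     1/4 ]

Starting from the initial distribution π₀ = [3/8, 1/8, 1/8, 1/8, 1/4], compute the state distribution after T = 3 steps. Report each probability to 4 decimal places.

π = [0.1580, 0.2747, 0.1704, 0.1887, 0.2083]

t=0: π = [0.3750, 0.1250, 0.1250, 0.1250, 0.2500]
t=1: π = [0.1406, 0.2813, 0.1563, 0.2344, 0.1875]
t=2: π = [0.1602, 0.2637, 0.1738, 0.1895, 0.2129]
t=3: π = [0.1580, 0.2747, 0.1704, 0.1887, 0.2083]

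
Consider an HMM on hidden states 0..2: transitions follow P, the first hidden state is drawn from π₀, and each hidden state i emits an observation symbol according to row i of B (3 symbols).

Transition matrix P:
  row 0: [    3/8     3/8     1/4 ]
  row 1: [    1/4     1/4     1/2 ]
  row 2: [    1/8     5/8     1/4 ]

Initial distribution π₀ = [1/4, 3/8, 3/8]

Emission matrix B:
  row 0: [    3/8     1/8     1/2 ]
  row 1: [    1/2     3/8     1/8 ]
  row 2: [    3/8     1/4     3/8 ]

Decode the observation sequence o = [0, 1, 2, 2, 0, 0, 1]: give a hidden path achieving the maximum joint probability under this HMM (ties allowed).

t=0: δ = [9.375e-02, 1.875e-01, 1.406e-01]  (obs o_0=0)
t=1: δ = [5.859e-03, 3.296e-02, 2.344e-02]  ψ = [1, 2, 1]  (obs o_1=1)
t=2: δ = [4.120e-03, 1.831e-03, 6.180e-03]  ψ = [1, 2, 1]  (obs o_2=2)
t=3: δ = [7.725e-04, 4.828e-04, 5.794e-04]  ψ = [0, 2, 2]  (obs o_3=2)
t=4: δ = [1.086e-04, 1.810e-04, 9.052e-05]  ψ = [0, 2, 1]  (obs o_4=0)
t=5: δ = [1.697e-05, 2.829e-05, 3.395e-05]  ψ = [1, 2, 1]  (obs o_5=0)
t=6: δ = [8.840e-07, 7.956e-06, 3.536e-06]  ψ = [1, 2, 1]  (obs o_6=1)
backtrack: best end state = 1; path = [2, 1, 2, 2, 1, 2, 1]

path = [2, 1, 2, 2, 1, 2, 1]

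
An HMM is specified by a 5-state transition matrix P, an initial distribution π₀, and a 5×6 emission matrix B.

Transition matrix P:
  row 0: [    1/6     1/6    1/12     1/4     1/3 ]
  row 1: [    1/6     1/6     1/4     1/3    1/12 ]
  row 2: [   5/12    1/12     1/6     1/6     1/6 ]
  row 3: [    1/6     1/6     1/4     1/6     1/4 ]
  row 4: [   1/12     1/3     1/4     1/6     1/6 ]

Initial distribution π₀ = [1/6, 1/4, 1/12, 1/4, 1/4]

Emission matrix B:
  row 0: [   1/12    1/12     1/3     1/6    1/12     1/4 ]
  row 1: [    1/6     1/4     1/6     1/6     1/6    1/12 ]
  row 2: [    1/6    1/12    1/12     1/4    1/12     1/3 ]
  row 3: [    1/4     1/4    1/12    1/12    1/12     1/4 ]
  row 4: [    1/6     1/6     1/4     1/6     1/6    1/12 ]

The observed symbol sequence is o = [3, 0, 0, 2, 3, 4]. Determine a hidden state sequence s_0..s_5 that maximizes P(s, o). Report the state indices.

t=0: δ = [2.778e-02, 4.167e-02, 2.083e-02, 2.083e-02, 4.167e-02]  (obs o_0=3)
t=1: δ = [7.234e-04, 2.315e-03, 1.736e-03, 3.472e-03, 1.543e-03]  ψ = [2, 4, 1, 1, 0]  (obs o_1=0)
t=2: δ = [6.028e-05, 9.645e-05, 1.447e-04, 1.929e-04, 1.447e-04]  ψ = [2, 3, 3, 1, 3]  (obs o_2=0)
t=3: δ = [2.009e-05, 8.038e-06, 4.019e-06, 2.679e-06, 1.206e-05]  ψ = [2, 4, 3, 1, 3]  (obs o_3=2)
t=4: δ = [5.582e-07, 6.698e-07, 7.535e-07, 4.186e-07, 1.116e-06]  ψ = [0, 4, 4, 0, 0]  (obs o_4=3)
t=5: δ = [2.616e-08, 6.202e-08, 2.326e-08, 1.861e-08, 3.101e-08]  ψ = [2, 4, 4, 1, 0]  (obs o_5=4)
backtrack: best end state = 1; path = [1, 3, 2, 0, 4, 1]

path = [1, 3, 2, 0, 4, 1]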